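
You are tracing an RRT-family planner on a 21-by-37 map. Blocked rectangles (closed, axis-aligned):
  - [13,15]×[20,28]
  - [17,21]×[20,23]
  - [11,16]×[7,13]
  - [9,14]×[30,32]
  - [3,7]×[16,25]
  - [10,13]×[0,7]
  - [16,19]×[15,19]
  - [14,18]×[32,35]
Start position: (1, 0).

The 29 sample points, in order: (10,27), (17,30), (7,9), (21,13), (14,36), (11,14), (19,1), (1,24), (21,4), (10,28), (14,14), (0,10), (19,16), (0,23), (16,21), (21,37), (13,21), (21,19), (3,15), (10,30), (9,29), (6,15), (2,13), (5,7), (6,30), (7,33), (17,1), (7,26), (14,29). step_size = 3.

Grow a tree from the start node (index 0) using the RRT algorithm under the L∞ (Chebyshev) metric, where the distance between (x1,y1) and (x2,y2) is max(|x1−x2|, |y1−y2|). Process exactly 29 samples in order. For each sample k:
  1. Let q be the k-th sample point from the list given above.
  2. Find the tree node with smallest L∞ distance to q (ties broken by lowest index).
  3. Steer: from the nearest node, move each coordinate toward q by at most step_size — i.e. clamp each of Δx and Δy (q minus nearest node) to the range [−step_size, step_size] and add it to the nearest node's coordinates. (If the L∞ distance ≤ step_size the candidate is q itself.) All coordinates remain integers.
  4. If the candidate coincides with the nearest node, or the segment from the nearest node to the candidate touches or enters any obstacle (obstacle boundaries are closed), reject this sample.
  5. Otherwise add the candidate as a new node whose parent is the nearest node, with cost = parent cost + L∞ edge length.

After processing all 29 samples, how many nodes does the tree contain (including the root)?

Node count: 19

1. q=(10,27) nearest=0 d=27 new=(4,3) → add node 1 parent=0 cost=3
2. q=(17,30) nearest=1 d=27 new=(7,6) → add node 2 parent=1 cost=6
3. q=(7,9) nearest=2 d=3 new=(7,9) → add node 3 parent=2 cost=9
4. q=(21,13) nearest=2 d=14 new=(10,9) → add node 4 parent=2 cost=9
5. q=(14,36) nearest=3 d=27 new=(10,12) → add node 5 parent=3 cost=12
6. q=(11,14) nearest=5 d=2 new=(11,14) → add node 6 parent=5 cost=14
7. q=(19,1) nearest=4 d=9 new=(13,6) → blocked by [11,16]×[7,13], reject
8. q=(1,24) nearest=6 d=10 new=(8,17) → add node 7 parent=6 cost=17
9. q=(21,4) nearest=6 d=10 new=(14,11) → blocked by [11,16]×[7,13], reject
10. q=(10,28) nearest=7 d=11 new=(10,20) → add node 8 parent=7 cost=20
11. q=(14,14) nearest=6 d=3 new=(14,14) → add node 9 parent=6 cost=17
12. q=(0,10) nearest=1 d=7 new=(1,6) → add node 10 parent=1 cost=6
13. q=(19,16) nearest=9 d=5 new=(17,16) → blocked by [16,19]×[15,19], reject
14. q=(0,23) nearest=7 d=8 new=(5,20) → blocked by [3,7]×[16,25], reject
15. q=(16,21) nearest=8 d=6 new=(13,21) → blocked by [13,15]×[20,28], reject
16. q=(21,37) nearest=8 d=17 new=(13,23) → blocked by [13,15]×[20,28], reject
17. q=(13,21) nearest=8 d=3 new=(13,21) → blocked by [13,15]×[20,28], reject
18. q=(21,19) nearest=9 d=7 new=(17,17) → blocked by [16,19]×[15,19], reject
19. q=(3,15) nearest=7 d=5 new=(5,15) → blocked by [3,7]×[16,25], reject
20. q=(10,30) nearest=8 d=10 new=(10,23) → add node 11 parent=8 cost=23
21. q=(9,29) nearest=11 d=6 new=(9,26) → add node 12 parent=11 cost=26
22. q=(6,15) nearest=7 d=2 new=(6,15) → blocked by [3,7]×[16,25], reject
23. q=(2,13) nearest=3 d=5 new=(4,12) → add node 13 parent=3 cost=12
24. q=(5,7) nearest=2 d=2 new=(5,7) → add node 14 parent=2 cost=8
25. q=(6,30) nearest=12 d=4 new=(6,29) → add node 15 parent=12 cost=29
26. q=(7,33) nearest=15 d=4 new=(7,32) → add node 16 parent=15 cost=32
27. q=(17,1) nearest=4 d=8 new=(13,6) → blocked by [11,16]×[7,13], reject
28. q=(7,26) nearest=12 d=2 new=(7,26) → add node 17 parent=12 cost=28
29. q=(14,29) nearest=12 d=5 new=(12,29) → add node 18 parent=12 cost=29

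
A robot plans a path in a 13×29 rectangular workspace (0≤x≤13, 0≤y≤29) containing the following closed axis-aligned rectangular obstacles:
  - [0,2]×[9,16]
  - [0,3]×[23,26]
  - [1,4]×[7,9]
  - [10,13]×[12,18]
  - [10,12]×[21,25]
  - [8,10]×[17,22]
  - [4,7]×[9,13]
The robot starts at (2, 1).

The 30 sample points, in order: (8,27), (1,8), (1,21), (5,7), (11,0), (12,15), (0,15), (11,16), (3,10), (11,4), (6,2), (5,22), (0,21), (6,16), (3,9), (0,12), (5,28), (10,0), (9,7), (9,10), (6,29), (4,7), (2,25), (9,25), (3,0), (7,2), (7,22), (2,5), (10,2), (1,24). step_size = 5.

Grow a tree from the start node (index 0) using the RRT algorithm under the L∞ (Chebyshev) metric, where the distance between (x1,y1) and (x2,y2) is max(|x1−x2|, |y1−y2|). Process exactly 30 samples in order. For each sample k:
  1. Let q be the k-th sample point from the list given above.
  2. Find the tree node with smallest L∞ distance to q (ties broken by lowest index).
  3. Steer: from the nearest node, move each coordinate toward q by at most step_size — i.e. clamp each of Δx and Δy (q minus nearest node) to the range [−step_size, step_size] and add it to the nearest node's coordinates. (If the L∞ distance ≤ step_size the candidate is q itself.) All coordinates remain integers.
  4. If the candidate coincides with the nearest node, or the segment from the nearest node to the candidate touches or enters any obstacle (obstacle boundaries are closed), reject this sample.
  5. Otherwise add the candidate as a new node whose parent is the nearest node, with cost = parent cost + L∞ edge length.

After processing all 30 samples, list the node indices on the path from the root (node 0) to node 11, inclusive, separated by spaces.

Path: 0 1 7 8 9 10 11

1. q=(8,27) nearest=0 d=26 new=(7,6) → add node 1 parent=0 cost=5
2. q=(1,8) nearest=1 d=6 new=(2,8) → blocked by [1,4]×[7,9], reject
3. q=(1,21) nearest=1 d=15 new=(2,11) → blocked by [0,2]×[9,16], reject
4. q=(5,7) nearest=1 d=2 new=(5,7) → add node 2 parent=1 cost=7
5. q=(11,0) nearest=1 d=6 new=(11,1) → add node 3 parent=1 cost=10
6. q=(12,15) nearest=2 d=8 new=(10,12) → blocked by [10,13]×[12,18], reject
7. q=(0,15) nearest=2 d=8 new=(0,12) → blocked by [0,2]×[9,16], reject
8. q=(11,16) nearest=2 d=9 new=(10,12) → blocked by [10,13]×[12,18], reject
9. q=(3,10) nearest=2 d=3 new=(3,10) → blocked by [1,4]×[7,9], reject
10. q=(11,4) nearest=3 d=3 new=(11,4) → add node 4 parent=3 cost=13
11. q=(6,2) nearest=0 d=4 new=(6,2) → add node 5 parent=0 cost=4
12. q=(5,22) nearest=2 d=15 new=(5,12) → blocked by [4,7]×[9,13], reject
13. q=(0,21) nearest=2 d=14 new=(0,12) → blocked by [0,2]×[9,16], reject
14. q=(6,16) nearest=2 d=9 new=(6,12) → blocked by [4,7]×[9,13], reject
15. q=(3,9) nearest=2 d=2 new=(3,9) → blocked by [1,4]×[7,9], reject
16. q=(0,12) nearest=2 d=5 new=(0,12) → blocked by [0,2]×[9,16], reject
17. q=(5,28) nearest=2 d=21 new=(5,12) → blocked by [4,7]×[9,13], reject
18. q=(10,0) nearest=3 d=1 new=(10,0) → add node 6 parent=3 cost=11
19. q=(9,7) nearest=1 d=2 new=(9,7) → add node 7 parent=1 cost=7
20. q=(9,10) nearest=7 d=3 new=(9,10) → add node 8 parent=7 cost=10
21. q=(6,29) nearest=8 d=19 new=(6,15) → add node 9 parent=8 cost=15
22. q=(4,7) nearest=2 d=1 new=(4,7) → blocked by [1,4]×[7,9], reject
23. q=(2,25) nearest=9 d=10 new=(2,20) → add node 10 parent=9 cost=20
24. q=(9,25) nearest=10 d=7 new=(7,25) → add node 11 parent=10 cost=25
25. q=(3,0) nearest=0 d=1 new=(3,0) → add node 12 parent=0 cost=1
26. q=(7,2) nearest=5 d=1 new=(7,2) → add node 13 parent=5 cost=5
27. q=(7,22) nearest=11 d=3 new=(7,22) → add node 14 parent=11 cost=28
28. q=(2,5) nearest=2 d=3 new=(2,5) → add node 15 parent=2 cost=10
29. q=(10,2) nearest=3 d=1 new=(10,2) → add node 16 parent=3 cost=11
30. q=(1,24) nearest=10 d=4 new=(1,24) → blocked by [0,3]×[23,26], reject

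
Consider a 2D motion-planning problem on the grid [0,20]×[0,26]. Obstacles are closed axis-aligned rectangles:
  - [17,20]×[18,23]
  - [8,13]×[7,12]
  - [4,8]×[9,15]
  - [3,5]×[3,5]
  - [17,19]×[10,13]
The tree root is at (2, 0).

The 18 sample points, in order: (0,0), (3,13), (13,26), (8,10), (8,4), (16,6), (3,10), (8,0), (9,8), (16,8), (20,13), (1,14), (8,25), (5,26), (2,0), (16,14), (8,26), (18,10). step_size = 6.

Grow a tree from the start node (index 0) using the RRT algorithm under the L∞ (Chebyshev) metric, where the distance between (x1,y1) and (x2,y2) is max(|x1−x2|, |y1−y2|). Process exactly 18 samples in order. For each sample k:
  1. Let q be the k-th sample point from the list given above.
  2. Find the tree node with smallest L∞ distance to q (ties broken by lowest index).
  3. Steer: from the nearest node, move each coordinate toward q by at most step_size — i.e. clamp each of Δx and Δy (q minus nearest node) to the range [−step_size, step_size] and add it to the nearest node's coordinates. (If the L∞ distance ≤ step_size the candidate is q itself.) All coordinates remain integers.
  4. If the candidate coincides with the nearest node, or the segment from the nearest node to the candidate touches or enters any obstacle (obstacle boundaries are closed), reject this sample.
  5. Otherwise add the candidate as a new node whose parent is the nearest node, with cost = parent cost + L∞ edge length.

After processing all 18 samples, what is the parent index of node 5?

1. q=(0,0) nearest=0 d=2 new=(0,0) → add node 1 parent=0 cost=2
2. q=(3,13) nearest=0 d=13 new=(3,6) → add node 2 parent=0 cost=6
3. q=(13,26) nearest=2 d=20 new=(9,12) → blocked by [8,13]×[7,12], reject
4. q=(8,10) nearest=2 d=5 new=(8,10) → blocked by [8,13]×[7,12], reject
5. q=(8,4) nearest=2 d=5 new=(8,4) → add node 3 parent=2 cost=11
6. q=(16,6) nearest=3 d=8 new=(14,6) → add node 4 parent=3 cost=17
7. q=(3,10) nearest=2 d=4 new=(3,10) → add node 5 parent=2 cost=10
8. q=(8,0) nearest=3 d=4 new=(8,0) → add node 6 parent=3 cost=15
9. q=(9,8) nearest=3 d=4 new=(9,8) → blocked by [8,13]×[7,12], reject
10. q=(16,8) nearest=4 d=2 new=(16,8) → add node 7 parent=4 cost=19
11. q=(20,13) nearest=7 d=5 new=(20,13) → blocked by [17,19]×[10,13], reject
12. q=(1,14) nearest=5 d=4 new=(1,14) → add node 8 parent=5 cost=14
13. q=(8,25) nearest=8 d=11 new=(7,20) → add node 9 parent=8 cost=20
14. q=(5,26) nearest=9 d=6 new=(5,26) → add node 10 parent=9 cost=26
15. q=(2,0) nearest=0 d=0 → coincident, reject
16. q=(16,14) nearest=7 d=6 new=(16,14) → add node 11 parent=7 cost=25
17. q=(8,26) nearest=10 d=3 new=(8,26) → add node 12 parent=10 cost=29
18. q=(18,10) nearest=7 d=2 new=(18,10) → blocked by [17,19]×[10,13], reject

Parent of node 5: 2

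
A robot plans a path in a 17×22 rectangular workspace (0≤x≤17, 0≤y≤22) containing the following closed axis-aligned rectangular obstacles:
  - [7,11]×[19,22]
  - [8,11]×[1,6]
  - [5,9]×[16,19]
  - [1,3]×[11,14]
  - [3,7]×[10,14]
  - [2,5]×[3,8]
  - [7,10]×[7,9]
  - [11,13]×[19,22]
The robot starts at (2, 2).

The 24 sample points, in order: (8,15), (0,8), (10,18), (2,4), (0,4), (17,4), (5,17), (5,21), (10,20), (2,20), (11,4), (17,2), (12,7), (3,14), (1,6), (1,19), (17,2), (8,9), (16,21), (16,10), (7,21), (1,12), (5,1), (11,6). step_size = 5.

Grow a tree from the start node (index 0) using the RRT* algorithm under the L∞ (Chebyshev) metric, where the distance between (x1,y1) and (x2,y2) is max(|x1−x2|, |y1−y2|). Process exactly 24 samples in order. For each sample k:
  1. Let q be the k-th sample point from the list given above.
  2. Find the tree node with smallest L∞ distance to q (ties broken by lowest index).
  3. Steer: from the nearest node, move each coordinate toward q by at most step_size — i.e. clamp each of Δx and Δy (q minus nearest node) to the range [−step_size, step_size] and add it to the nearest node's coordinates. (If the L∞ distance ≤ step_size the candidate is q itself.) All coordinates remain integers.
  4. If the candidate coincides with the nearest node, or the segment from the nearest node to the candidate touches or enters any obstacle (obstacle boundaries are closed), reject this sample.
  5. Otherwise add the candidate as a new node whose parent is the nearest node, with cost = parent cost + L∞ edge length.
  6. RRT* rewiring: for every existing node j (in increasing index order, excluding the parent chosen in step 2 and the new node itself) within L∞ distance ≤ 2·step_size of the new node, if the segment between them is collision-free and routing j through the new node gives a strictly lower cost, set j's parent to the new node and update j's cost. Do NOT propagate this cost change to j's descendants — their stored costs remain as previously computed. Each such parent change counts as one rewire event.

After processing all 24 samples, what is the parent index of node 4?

1. q=(8,15) nearest=0 d=13 new=(7,7) → blocked by [2,5]×[3,8], reject
2. q=(0,8) nearest=0 d=6 new=(0,7) → add node 1 parent=0 cost=5
3. q=(10,18) nearest=1 d=11 new=(5,12) → blocked by [3,7]×[10,14], reject
4. q=(2,4) nearest=0 d=2 new=(2,4) → blocked by [2,5]×[3,8], reject
5. q=(0,4) nearest=0 d=2 new=(0,4) → add node 2 parent=0 cost=2
6. q=(17,4) nearest=0 d=15 new=(7,4) → blocked by [2,5]×[3,8], reject
7. q=(5,17) nearest=1 d=10 new=(5,12) → blocked by [3,7]×[10,14], reject
8. q=(5,21) nearest=1 d=14 new=(5,12) → blocked by [3,7]×[10,14], reject
9. q=(10,20) nearest=1 d=13 new=(5,12) → blocked by [3,7]×[10,14], reject
10. q=(2,20) nearest=1 d=13 new=(2,12) → blocked by [1,3]×[11,14], reject
11. q=(11,4) nearest=0 d=9 new=(7,4) → blocked by [2,5]×[3,8], reject
12. q=(17,2) nearest=0 d=15 new=(7,2) → add node 3 parent=0 cost=5
13. q=(12,7) nearest=3 d=5 new=(12,7) → blocked by [8,11]×[1,6], reject
14. q=(3,14) nearest=1 d=7 new=(3,12) → blocked by [1,3]×[11,14], reject
15. q=(1,6) nearest=1 d=1 new=(1,6) → add node 4 parent=1 cost=6
16. q=(1,19) nearest=1 d=12 new=(1,12) → blocked by [1,3]×[11,14], reject
17. q=(17,2) nearest=3 d=10 new=(12,2) → blocked by [8,11]×[1,6], reject
18. q=(8,9) nearest=0 d=7 new=(7,7) → blocked by [2,5]×[3,8], reject
19. q=(16,21) nearest=4 d=15 new=(6,11) → blocked by [3,7]×[10,14], reject
20. q=(16,10) nearest=3 d=9 new=(12,7) → blocked by [8,11]×[1,6], reject
21. q=(7,21) nearest=1 d=14 new=(5,12) → blocked by [3,7]×[10,14], reject
22. q=(1,12) nearest=1 d=5 new=(1,12) → blocked by [1,3]×[11,14], reject
23. q=(5,1) nearest=3 d=2 new=(5,1) → add node 5 parent=3 cost=7
24. q=(11,6) nearest=3 d=4 new=(11,6) → blocked by [8,11]×[1,6], reject

Parent of node 4: 1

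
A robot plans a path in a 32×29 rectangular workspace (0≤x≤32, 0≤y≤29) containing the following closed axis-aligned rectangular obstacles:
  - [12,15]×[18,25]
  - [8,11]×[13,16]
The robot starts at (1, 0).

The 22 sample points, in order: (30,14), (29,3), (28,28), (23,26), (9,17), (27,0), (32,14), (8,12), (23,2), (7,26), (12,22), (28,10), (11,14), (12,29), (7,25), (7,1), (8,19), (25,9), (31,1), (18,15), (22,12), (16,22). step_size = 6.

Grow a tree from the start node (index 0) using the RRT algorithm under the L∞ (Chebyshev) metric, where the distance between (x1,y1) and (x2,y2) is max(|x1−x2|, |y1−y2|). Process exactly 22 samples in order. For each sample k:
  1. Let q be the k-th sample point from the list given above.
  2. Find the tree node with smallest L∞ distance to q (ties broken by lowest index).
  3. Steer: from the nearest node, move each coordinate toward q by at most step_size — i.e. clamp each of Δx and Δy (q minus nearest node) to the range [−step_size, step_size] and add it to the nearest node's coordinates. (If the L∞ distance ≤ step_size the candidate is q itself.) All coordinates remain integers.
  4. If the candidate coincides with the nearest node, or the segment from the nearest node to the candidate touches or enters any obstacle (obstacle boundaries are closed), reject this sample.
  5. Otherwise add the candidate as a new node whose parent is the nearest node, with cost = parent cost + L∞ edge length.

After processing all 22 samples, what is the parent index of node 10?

Parent of node 10: 1

1. q=(30,14) nearest=0 d=29 new=(7,6) → add node 1 parent=0 cost=6
2. q=(29,3) nearest=1 d=22 new=(13,3) → add node 2 parent=1 cost=12
3. q=(28,28) nearest=1 d=22 new=(13,12) → add node 3 parent=1 cost=12
4. q=(23,26) nearest=3 d=14 new=(19,18) → add node 4 parent=3 cost=18
5. q=(9,17) nearest=3 d=5 new=(9,17) → blocked by [8,11]×[13,16], reject
6. q=(27,0) nearest=2 d=14 new=(19,0) → add node 5 parent=2 cost=18
7. q=(32,14) nearest=4 d=13 new=(25,14) → add node 6 parent=4 cost=24
8. q=(8,12) nearest=3 d=5 new=(8,12) → add node 7 parent=3 cost=17
9. q=(23,2) nearest=5 d=4 new=(23,2) → add node 8 parent=5 cost=22
10. q=(7,26) nearest=4 d=12 new=(13,24) → blocked by [12,15]×[18,25], reject
11. q=(12,22) nearest=4 d=7 new=(13,22) → blocked by [12,15]×[18,25], reject
12. q=(28,10) nearest=6 d=4 new=(28,10) → add node 9 parent=6 cost=28
13. q=(11,14) nearest=3 d=2 new=(11,14) → blocked by [8,11]×[13,16], reject
14. q=(12,29) nearest=4 d=11 new=(13,24) → blocked by [12,15]×[18,25], reject
15. q=(7,25) nearest=4 d=12 new=(13,24) → blocked by [12,15]×[18,25], reject
16. q=(7,1) nearest=1 d=5 new=(7,1) → add node 10 parent=1 cost=11
17. q=(8,19) nearest=3 d=7 new=(8,18) → blocked by [8,11]×[13,16], reject
18. q=(25,9) nearest=9 d=3 new=(25,9) → add node 11 parent=9 cost=31
19. q=(31,1) nearest=8 d=8 new=(29,1) → add node 12 parent=8 cost=28
20. q=(18,15) nearest=4 d=3 new=(18,15) → add node 13 parent=4 cost=21
21. q=(22,12) nearest=6 d=3 new=(22,12) → add node 14 parent=6 cost=27
22. q=(16,22) nearest=4 d=4 new=(16,22) → add node 15 parent=4 cost=22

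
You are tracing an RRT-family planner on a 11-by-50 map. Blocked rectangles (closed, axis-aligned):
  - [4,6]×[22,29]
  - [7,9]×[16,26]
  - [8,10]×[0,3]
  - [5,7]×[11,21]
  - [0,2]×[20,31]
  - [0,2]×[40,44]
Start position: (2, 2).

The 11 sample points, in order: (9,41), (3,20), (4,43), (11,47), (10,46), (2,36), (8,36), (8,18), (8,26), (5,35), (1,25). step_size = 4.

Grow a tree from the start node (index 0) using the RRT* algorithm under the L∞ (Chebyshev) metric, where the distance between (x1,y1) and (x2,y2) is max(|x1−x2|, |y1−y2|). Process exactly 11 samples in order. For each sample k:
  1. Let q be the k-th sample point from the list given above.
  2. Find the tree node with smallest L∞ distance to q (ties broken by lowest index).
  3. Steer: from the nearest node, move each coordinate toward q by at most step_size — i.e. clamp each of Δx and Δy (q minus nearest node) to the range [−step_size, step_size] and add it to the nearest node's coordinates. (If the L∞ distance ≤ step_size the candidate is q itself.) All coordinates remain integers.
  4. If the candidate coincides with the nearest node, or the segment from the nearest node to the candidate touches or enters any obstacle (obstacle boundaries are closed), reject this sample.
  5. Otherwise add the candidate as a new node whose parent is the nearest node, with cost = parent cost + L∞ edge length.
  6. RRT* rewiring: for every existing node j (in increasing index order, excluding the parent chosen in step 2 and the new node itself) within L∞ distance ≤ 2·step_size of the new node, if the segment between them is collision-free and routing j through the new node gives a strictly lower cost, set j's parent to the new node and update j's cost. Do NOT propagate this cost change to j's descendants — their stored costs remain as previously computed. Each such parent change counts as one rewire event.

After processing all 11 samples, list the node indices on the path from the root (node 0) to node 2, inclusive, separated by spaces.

1. q=(9,41) nearest=0 d=39 new=(6,6) → add node 1 parent=0 cost=4
2. q=(3,20) nearest=1 d=14 new=(3,10) → add node 2 parent=1 cost=8
3. q=(4,43) nearest=2 d=33 new=(4,14) → add node 3 parent=2 cost=12
4. q=(11,47) nearest=3 d=33 new=(8,18) → blocked by [7,9]×[16,26], reject
5. q=(10,46) nearest=3 d=32 new=(8,18) → blocked by [7,9]×[16,26], reject
6. q=(2,36) nearest=3 d=22 new=(2,18) → add node 4 parent=3 cost=16
7. q=(8,36) nearest=4 d=18 new=(6,22) → blocked by [4,6]×[22,29], reject
8. q=(8,18) nearest=3 d=4 new=(8,18) → blocked by [7,9]×[16,26], reject
9. q=(8,26) nearest=4 d=8 new=(6,22) → blocked by [4,6]×[22,29], reject
10. q=(5,35) nearest=4 d=17 new=(5,22) → blocked by [4,6]×[22,29], reject
11. q=(1,25) nearest=4 d=7 new=(1,22) → blocked by [0,2]×[20,31], reject

Path: 0 1 2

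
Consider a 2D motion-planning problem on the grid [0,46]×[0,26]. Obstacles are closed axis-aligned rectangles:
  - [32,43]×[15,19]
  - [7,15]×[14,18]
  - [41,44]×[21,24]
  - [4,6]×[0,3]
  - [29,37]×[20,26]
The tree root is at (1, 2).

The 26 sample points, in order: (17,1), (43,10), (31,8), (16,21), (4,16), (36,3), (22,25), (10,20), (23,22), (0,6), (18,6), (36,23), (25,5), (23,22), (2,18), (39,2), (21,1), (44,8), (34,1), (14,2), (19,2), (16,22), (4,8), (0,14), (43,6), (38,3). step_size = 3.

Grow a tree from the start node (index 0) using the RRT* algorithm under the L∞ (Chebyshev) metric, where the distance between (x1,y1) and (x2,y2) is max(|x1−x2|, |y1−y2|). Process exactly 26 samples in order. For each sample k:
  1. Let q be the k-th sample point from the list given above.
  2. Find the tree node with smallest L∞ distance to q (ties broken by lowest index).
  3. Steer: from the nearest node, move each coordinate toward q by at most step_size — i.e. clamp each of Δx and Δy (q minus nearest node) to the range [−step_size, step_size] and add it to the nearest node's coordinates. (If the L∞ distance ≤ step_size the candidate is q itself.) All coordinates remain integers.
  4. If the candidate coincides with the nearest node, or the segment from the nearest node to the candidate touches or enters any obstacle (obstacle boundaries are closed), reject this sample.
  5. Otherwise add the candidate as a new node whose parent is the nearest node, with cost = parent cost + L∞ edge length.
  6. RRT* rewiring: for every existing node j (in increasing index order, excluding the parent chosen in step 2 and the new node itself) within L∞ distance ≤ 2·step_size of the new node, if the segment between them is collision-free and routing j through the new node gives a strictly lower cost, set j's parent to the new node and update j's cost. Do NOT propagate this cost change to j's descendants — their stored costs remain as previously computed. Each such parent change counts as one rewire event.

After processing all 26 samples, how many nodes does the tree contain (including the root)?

Node count: 19

1. q=(17,1) nearest=0 d=16 new=(4,1) → blocked by [4,6]×[0,3], reject
2. q=(43,10) nearest=0 d=42 new=(4,5) → add node 1 parent=0 cost=3
3. q=(31,8) nearest=1 d=27 new=(7,8) → add node 2 parent=1 cost=6
4. q=(16,21) nearest=2 d=13 new=(10,11) → add node 3 parent=2 cost=9
5. q=(4,16) nearest=3 d=6 new=(7,14) → blocked by [7,15]×[14,18], reject
6. q=(36,3) nearest=3 d=26 new=(13,8) → add node 4 parent=3 cost=12
7. q=(22,25) nearest=3 d=14 new=(13,14) → blocked by [7,15]×[14,18], reject
8. q=(10,20) nearest=3 d=9 new=(10,14) → blocked by [7,15]×[14,18], reject
9. q=(23,22) nearest=3 d=13 new=(13,14) → blocked by [7,15]×[14,18], reject
10. q=(0,6) nearest=0 d=4 new=(0,5) → add node 5 parent=0 cost=3
11. q=(18,6) nearest=4 d=5 new=(16,6) → add node 6 parent=4 cost=15
12. q=(36,23) nearest=6 d=20 new=(19,9) → add node 7 parent=6 cost=18
13. q=(25,5) nearest=7 d=6 new=(22,6) → add node 8 parent=7 cost=21
14. q=(23,22) nearest=3 d=13 new=(13,14) → blocked by [7,15]×[14,18], reject
15. q=(2,18) nearest=3 d=8 new=(7,14) → blocked by [7,15]×[14,18], reject
16. q=(39,2) nearest=8 d=17 new=(25,3) → add node 9 parent=8 cost=24
17. q=(21,1) nearest=9 d=4 new=(22,1) → add node 10 parent=9 cost=27
18. q=(44,8) nearest=9 d=19 new=(28,6) → add node 11 parent=9 cost=27
19. q=(34,1) nearest=11 d=6 new=(31,3) → add node 12 parent=11 cost=30
20. q=(14,2) nearest=6 d=4 new=(14,3) → add node 13 parent=6 cost=18
21. q=(19,2) nearest=10 d=3 new=(19,2) → add node 14 parent=10 cost=30
22. q=(16,22) nearest=3 d=11 new=(13,14) → blocked by [7,15]×[14,18], reject
23. q=(4,8) nearest=1 d=3 new=(4,8) → add node 15 parent=1 cost=6
24. q=(0,14) nearest=15 d=6 new=(1,11) → add node 16 parent=15 cost=9
25. q=(43,6) nearest=12 d=12 new=(34,6) → add node 17 parent=12 cost=33
26. q=(38,3) nearest=17 d=4 new=(37,3) → add node 18 parent=17 cost=36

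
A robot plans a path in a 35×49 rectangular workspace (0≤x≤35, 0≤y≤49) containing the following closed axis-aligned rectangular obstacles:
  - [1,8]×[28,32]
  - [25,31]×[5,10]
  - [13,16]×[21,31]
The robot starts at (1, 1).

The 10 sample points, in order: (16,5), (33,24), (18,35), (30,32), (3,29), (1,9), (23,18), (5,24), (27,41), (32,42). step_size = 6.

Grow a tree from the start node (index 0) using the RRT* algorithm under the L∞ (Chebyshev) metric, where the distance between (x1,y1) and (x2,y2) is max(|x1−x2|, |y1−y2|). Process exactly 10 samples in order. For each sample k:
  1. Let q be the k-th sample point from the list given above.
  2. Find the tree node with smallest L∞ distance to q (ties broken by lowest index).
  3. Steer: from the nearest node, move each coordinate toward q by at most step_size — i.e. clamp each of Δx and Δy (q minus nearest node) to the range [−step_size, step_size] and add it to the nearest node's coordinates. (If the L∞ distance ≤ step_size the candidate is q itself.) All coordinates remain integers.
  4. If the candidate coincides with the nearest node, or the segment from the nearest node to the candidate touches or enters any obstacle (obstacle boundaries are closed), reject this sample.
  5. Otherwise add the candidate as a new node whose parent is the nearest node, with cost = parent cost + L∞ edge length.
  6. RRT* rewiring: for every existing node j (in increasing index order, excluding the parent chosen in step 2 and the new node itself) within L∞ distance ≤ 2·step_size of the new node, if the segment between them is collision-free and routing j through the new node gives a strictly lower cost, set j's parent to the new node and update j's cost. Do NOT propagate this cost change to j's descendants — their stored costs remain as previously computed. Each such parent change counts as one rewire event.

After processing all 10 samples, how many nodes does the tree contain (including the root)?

1. q=(16,5) nearest=0 d=15 new=(7,5) → add node 1 parent=0 cost=6
2. q=(33,24) nearest=1 d=26 new=(13,11) → add node 2 parent=1 cost=12
3. q=(18,35) nearest=2 d=24 new=(18,17) → add node 3 parent=2 cost=18
4. q=(30,32) nearest=3 d=15 new=(24,23) → add node 4 parent=3 cost=24
5. q=(3,29) nearest=3 d=15 new=(12,23) → blocked by [13,16]×[21,31], reject
6. q=(1,9) nearest=1 d=6 new=(1,9) → add node 5 parent=1 cost=12
7. q=(23,18) nearest=3 d=5 new=(23,18) → add node 6 parent=3 cost=23
8. q=(5,24) nearest=2 d=13 new=(7,17) → add node 7 parent=2 cost=18
9. q=(27,41) nearest=4 d=18 new=(27,29) → add node 8 parent=4 cost=30
10. q=(32,42) nearest=8 d=13 new=(32,35) → add node 9 parent=8 cost=36

Node count: 10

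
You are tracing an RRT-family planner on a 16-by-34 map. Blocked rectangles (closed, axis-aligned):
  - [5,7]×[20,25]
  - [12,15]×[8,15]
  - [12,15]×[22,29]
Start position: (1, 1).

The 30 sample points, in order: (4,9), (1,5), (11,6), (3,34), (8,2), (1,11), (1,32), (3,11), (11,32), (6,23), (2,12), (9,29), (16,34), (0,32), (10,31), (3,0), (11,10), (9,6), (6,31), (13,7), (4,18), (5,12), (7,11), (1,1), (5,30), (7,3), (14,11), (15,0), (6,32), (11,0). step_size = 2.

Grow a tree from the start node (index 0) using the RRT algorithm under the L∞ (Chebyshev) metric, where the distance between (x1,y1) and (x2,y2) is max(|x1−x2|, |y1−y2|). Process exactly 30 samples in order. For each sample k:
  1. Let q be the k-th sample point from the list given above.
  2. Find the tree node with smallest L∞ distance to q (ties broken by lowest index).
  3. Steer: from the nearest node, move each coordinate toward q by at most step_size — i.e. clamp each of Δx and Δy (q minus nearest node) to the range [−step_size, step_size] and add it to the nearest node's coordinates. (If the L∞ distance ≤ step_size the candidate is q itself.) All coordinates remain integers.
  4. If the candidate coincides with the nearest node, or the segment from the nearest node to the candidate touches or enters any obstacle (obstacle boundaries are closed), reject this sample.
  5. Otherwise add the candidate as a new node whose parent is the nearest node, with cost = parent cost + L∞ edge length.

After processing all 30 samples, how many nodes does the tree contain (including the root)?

Node count: 25

1. q=(4,9) nearest=0 d=8 new=(3,3) → add node 1 parent=0 cost=2
2. q=(1,5) nearest=1 d=2 new=(1,5) → add node 2 parent=1 cost=4
3. q=(11,6) nearest=1 d=8 new=(5,5) → add node 3 parent=1 cost=4
4. q=(3,34) nearest=2 d=29 new=(3,7) → add node 4 parent=2 cost=6
5. q=(8,2) nearest=3 d=3 new=(7,3) → add node 5 parent=3 cost=6
6. q=(1,11) nearest=4 d=4 new=(1,9) → add node 6 parent=4 cost=8
7. q=(1,32) nearest=6 d=23 new=(1,11) → add node 7 parent=6 cost=10
8. q=(3,11) nearest=6 d=2 new=(3,11) → add node 8 parent=6 cost=10
9. q=(11,32) nearest=7 d=21 new=(3,13) → add node 9 parent=7 cost=12
10. q=(6,23) nearest=9 d=10 new=(5,15) → add node 10 parent=9 cost=14
11. q=(2,12) nearest=7 d=1 new=(2,12) → add node 11 parent=7 cost=11
12. q=(9,29) nearest=10 d=14 new=(7,17) → add node 12 parent=10 cost=16
13. q=(16,34) nearest=12 d=17 new=(9,19) → add node 13 parent=12 cost=18
14. q=(0,32) nearest=13 d=13 new=(7,21) → blocked by [5,7]×[20,25], reject
15. q=(10,31) nearest=13 d=12 new=(10,21) → add node 14 parent=13 cost=20
16. q=(3,0) nearest=0 d=2 new=(3,0) → add node 15 parent=0 cost=2
17. q=(11,10) nearest=3 d=6 new=(7,7) → add node 16 parent=3 cost=6
18. q=(9,6) nearest=16 d=2 new=(9,6) → add node 17 parent=16 cost=8
19. q=(6,31) nearest=14 d=10 new=(8,23) → add node 18 parent=14 cost=22
20. q=(13,7) nearest=17 d=4 new=(11,7) → add node 19 parent=17 cost=10
21. q=(4,18) nearest=10 d=3 new=(4,17) → add node 20 parent=10 cost=16
22. q=(5,12) nearest=8 d=2 new=(5,12) → add node 21 parent=8 cost=12
23. q=(7,11) nearest=21 d=2 new=(7,11) → add node 22 parent=21 cost=14
24. q=(1,1) nearest=0 d=0 → coincident, reject
25. q=(5,30) nearest=18 d=7 new=(6,25) → blocked by [5,7]×[20,25], reject
26. q=(7,3) nearest=5 d=0 → coincident, reject
27. q=(14,11) nearest=19 d=4 new=(13,9) → blocked by [12,15]×[8,15], reject
28. q=(15,0) nearest=17 d=6 new=(11,4) → add node 23 parent=17 cost=10
29. q=(6,32) nearest=18 d=9 new=(6,25) → blocked by [5,7]×[20,25], reject
30. q=(11,0) nearest=5 d=4 new=(9,1) → add node 24 parent=5 cost=8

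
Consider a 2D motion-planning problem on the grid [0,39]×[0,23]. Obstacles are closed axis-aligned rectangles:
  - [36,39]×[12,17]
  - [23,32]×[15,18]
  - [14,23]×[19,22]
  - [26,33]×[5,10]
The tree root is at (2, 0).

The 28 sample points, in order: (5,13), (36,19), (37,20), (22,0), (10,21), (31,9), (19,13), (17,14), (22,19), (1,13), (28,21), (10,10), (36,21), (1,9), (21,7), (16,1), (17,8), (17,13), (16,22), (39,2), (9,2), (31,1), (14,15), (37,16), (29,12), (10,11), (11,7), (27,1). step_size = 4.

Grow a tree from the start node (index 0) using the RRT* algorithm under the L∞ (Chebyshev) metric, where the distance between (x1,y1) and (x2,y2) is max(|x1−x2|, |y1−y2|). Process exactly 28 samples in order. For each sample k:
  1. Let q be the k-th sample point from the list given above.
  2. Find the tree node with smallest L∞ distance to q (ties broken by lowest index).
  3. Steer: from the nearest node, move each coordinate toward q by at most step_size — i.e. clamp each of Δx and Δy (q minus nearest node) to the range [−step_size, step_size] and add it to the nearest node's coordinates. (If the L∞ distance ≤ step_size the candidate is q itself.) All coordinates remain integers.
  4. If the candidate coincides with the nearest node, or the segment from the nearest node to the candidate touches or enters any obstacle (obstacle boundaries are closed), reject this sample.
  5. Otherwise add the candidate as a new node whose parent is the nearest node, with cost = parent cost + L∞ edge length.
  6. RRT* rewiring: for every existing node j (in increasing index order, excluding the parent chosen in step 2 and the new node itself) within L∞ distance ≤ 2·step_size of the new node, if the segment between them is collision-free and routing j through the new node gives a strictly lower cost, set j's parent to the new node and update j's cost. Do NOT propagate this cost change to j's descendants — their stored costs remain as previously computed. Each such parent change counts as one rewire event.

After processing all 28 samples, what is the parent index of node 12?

1. q=(5,13) nearest=0 d=13 new=(5,4) → add node 1 parent=0 cost=4
2. q=(36,19) nearest=1 d=31 new=(9,8) → add node 2 parent=1 cost=8
3. q=(37,20) nearest=2 d=28 new=(13,12) → add node 3 parent=2 cost=12
4. q=(22,0) nearest=3 d=12 new=(17,8) → add node 4 parent=3 cost=16
5. q=(10,21) nearest=3 d=9 new=(10,16) → add node 5 parent=3 cost=16
6. q=(31,9) nearest=4 d=14 new=(21,9) → add node 6 parent=4 cost=20
7. q=(19,13) nearest=6 d=4 new=(19,13) → add node 7 parent=6 cost=24
8. q=(17,14) nearest=7 d=2 new=(17,14) → add node 8 parent=7 cost=26
9. q=(22,19) nearest=8 d=5 new=(21,18) → add node 9 parent=8 cost=30
10. q=(1,13) nearest=2 d=8 new=(5,12) → add node 10 parent=2 cost=12
11. q=(28,21) nearest=9 d=7 new=(25,21) → blocked by [14,23]×[19,22], reject
12. q=(10,10) nearest=2 d=2 new=(10,10) → add node 11 parent=2 cost=10; rewire 8→11 (17<26)
13. q=(36,21) nearest=6 d=15 new=(25,13) → add node 12 parent=6 cost=24
14. q=(1,9) nearest=10 d=4 new=(1,9) → add node 13 parent=10 cost=16
15. q=(21,7) nearest=6 d=2 new=(21,7) → add node 14 parent=6 cost=22
16. q=(16,1) nearest=14 d=6 new=(17,3) → add node 15 parent=14 cost=26
17. q=(17,8) nearest=4 d=0 → coincident, reject
18. q=(17,13) nearest=8 d=1 new=(17,13) → add node 16 parent=8 cost=18; rewire 7→16 (20<24); rewire 9→16 (23<30)
19. q=(16,22) nearest=9 d=5 new=(17,22) → blocked by [14,23]×[19,22], reject
20. q=(39,2) nearest=12 d=14 new=(29,9) → blocked by [26,33]×[5,10], reject
21. q=(9,2) nearest=1 d=4 new=(9,2) → add node 17 parent=1 cost=8; rewire 15→17 (16<26)
22. q=(31,1) nearest=6 d=10 new=(25,5) → add node 18 parent=6 cost=24
23. q=(14,15) nearest=3 d=3 new=(14,15) → add node 19 parent=3 cost=15; rewire 9→19 (22<23)
24. q=(37,16) nearest=12 d=12 new=(29,16) → blocked by [23,32]×[15,18], reject
25. q=(29,12) nearest=12 d=4 new=(29,12) → add node 20 parent=12 cost=28
26. q=(10,11) nearest=11 d=1 new=(10,11) → add node 21 parent=11 cost=11
27. q=(11,7) nearest=2 d=2 new=(11,7) → add node 22 parent=2 cost=10; rewire 7→22 (18<20); rewire 16→22 (16<18)
28. q=(27,1) nearest=18 d=4 new=(27,1) → add node 23 parent=18 cost=28

Parent of node 12: 6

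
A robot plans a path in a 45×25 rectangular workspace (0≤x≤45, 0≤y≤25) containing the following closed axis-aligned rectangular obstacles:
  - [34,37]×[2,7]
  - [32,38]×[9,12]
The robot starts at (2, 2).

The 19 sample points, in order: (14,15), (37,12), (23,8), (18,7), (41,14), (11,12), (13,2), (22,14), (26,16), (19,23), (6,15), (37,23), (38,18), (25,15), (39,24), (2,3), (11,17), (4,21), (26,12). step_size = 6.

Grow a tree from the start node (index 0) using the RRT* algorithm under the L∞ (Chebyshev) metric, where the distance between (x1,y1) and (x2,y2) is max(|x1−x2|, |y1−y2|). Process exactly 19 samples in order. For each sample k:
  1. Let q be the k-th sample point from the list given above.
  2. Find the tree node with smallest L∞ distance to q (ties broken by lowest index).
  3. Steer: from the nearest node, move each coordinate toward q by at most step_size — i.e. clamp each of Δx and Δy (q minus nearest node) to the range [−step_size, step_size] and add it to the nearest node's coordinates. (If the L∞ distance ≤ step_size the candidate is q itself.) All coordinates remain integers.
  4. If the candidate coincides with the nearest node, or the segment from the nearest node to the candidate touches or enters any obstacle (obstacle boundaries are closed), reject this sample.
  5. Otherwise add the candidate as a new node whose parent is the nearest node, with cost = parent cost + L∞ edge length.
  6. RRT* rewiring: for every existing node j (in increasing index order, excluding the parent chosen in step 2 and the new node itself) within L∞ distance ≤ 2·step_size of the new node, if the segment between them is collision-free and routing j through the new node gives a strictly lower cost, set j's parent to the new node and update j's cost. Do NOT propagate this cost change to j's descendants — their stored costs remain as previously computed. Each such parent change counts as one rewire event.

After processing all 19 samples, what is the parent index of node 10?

Parent of node 10: 17

1. q=(14,15) nearest=0 d=13 new=(8,8) → add node 1 parent=0 cost=6
2. q=(37,12) nearest=1 d=29 new=(14,12) → add node 2 parent=1 cost=12
3. q=(23,8) nearest=2 d=9 new=(20,8) → add node 3 parent=2 cost=18
4. q=(18,7) nearest=3 d=2 new=(18,7) → add node 4 parent=3 cost=20
5. q=(41,14) nearest=3 d=21 new=(26,14) → add node 5 parent=3 cost=24
6. q=(11,12) nearest=2 d=3 new=(11,12) → add node 6 parent=2 cost=15
7. q=(13,2) nearest=4 d=5 new=(13,2) → add node 7 parent=4 cost=25
8. q=(22,14) nearest=5 d=4 new=(22,14) → add node 8 parent=5 cost=28
9. q=(26,16) nearest=5 d=2 new=(26,16) → add node 9 parent=5 cost=26
10. q=(19,23) nearest=9 d=7 new=(20,22) → add node 10 parent=9 cost=32
11. q=(6,15) nearest=6 d=5 new=(6,15) → add node 11 parent=6 cost=20
12. q=(37,23) nearest=5 d=11 new=(32,20) → add node 12 parent=5 cost=30
13. q=(38,18) nearest=12 d=6 new=(38,18) → add node 13 parent=12 cost=36
14. q=(25,15) nearest=5 d=1 new=(25,15) → add node 14 parent=5 cost=25
15. q=(39,24) nearest=13 d=6 new=(39,24) → add node 15 parent=13 cost=42
16. q=(2,3) nearest=0 d=1 new=(2,3) → add node 16 parent=0 cost=1; rewire 6→16 (10<15); rewire 7→16 (12<25); rewire 11→16 (13<20)
17. q=(11,17) nearest=2 d=5 new=(11,17) → add node 17 parent=2 cost=17; rewire 10→17 (26<32)
18. q=(4,21) nearest=11 d=6 new=(4,21) → add node 18 parent=11 cost=19
19. q=(26,12) nearest=5 d=2 new=(26,12) → add node 19 parent=5 cost=26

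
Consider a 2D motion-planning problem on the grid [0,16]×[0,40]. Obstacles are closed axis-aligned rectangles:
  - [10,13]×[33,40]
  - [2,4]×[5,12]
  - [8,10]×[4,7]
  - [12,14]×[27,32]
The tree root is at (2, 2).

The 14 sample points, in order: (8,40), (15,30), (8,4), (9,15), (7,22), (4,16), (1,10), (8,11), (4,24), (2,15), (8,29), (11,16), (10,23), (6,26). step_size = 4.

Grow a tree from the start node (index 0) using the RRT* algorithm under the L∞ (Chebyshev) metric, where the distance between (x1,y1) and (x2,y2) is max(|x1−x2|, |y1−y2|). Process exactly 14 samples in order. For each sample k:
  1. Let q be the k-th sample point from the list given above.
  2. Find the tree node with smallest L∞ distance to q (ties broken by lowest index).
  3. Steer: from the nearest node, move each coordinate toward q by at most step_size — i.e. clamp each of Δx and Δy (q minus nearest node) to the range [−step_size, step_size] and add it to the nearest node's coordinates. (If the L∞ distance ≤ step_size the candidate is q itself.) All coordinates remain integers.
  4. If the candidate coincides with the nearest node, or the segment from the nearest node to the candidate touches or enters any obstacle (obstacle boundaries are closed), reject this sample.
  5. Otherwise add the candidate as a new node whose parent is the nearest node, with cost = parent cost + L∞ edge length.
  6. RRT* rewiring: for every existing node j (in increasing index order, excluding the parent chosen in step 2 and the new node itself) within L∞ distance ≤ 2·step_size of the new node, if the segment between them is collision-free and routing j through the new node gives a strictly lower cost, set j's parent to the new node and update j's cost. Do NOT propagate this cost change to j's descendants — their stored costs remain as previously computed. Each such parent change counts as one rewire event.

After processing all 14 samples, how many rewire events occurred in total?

1. q=(8,40) nearest=0 d=38 new=(6,6) → add node 1 parent=0 cost=4
2. q=(15,30) nearest=1 d=24 new=(10,10) → add node 2 parent=1 cost=8
3. q=(8,4) nearest=1 d=2 new=(8,4) → blocked by [8,10]×[4,7], reject
4. q=(9,15) nearest=2 d=5 new=(9,14) → add node 3 parent=2 cost=12
5. q=(7,22) nearest=3 d=8 new=(7,18) → add node 4 parent=3 cost=16
6. q=(4,16) nearest=4 d=3 new=(4,16) → add node 5 parent=4 cost=19
7. q=(1,10) nearest=1 d=5 new=(2,10) → blocked by [2,4]×[5,12], reject
8. q=(8,11) nearest=2 d=2 new=(8,11) → add node 6 parent=2 cost=10; rewire 5→6 (15<19)
9. q=(4,24) nearest=4 d=6 new=(4,22) → add node 7 parent=4 cost=20
10. q=(2,15) nearest=5 d=2 new=(2,15) → add node 8 parent=5 cost=17
11. q=(8,29) nearest=7 d=7 new=(8,26) → add node 9 parent=7 cost=24
12. q=(11,16) nearest=3 d=2 new=(11,16) → add node 10 parent=3 cost=14
13. q=(10,23) nearest=9 d=3 new=(10,23) → add node 11 parent=9 cost=27
14. q=(6,26) nearest=9 d=2 new=(6,26) → add node 12 parent=9 cost=26

Rewire events: 1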